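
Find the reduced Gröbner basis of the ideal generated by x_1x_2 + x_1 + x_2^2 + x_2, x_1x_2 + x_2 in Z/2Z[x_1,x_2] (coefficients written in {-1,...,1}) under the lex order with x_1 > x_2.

f_1 = x_1x_2 + x_1 + x_2^2 + x_2, LT = x_1x_2.
f_2 = x_1x_2 + x_2, LT = x_1x_2.

S(f_1,f_2): lcm = x_1x_2. S = x_1 + x_2^2.
  leading term x_1: no divisor's leading term divides it; move x_1 to the remainder.
  leading term x_2^2: no divisor's leading term divides it; move x_2^2 to the remainder.
  remainder x_1 + x_2^2 ≠ 0; add g_3 = x_1 + x_2^2 to the basis.

S(f_1,g_3): lcm = x_1x_2. S = x_1 + x_2^3 + x_2^2 + x_2.
  leading term x_1: subtract (1)·g_3 from x_1 + x_2^3 + x_2^2 + x_2 → x_2^3 + x_2
  leading term x_2^3: no divisor's leading term divides it; move x_2^3 to the remainder.
  leading term x_2: no divisor's leading term divides it; move x_2 to the remainder.
  remainder x_2^3 + x_2 ≠ 0; add g_4 = x_2^3 + x_2 to the basis.

The other S-polynomials (S(f_2,g_3), S(f_1,g_4), S(f_2,g_4), S(g_3,g_4)) all reduce to 0 modulo the current basis, so we have a Gröbner basis.
Inter-reduce: drop elements whose leading term is divisible by another's, tail-reduce, and make monic.

G = {x_1 + x_2^2, x_2^3 + x_2}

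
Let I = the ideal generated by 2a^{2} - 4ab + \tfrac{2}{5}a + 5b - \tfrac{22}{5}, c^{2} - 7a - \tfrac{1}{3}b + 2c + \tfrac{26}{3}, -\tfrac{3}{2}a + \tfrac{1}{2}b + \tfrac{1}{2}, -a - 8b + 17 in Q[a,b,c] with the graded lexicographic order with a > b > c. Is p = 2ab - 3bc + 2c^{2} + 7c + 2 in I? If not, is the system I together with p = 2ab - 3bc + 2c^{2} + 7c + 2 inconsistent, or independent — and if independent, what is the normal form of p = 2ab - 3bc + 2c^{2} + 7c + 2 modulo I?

First compute the reduced Gröbner basis of I by Buchberger's algorithm.
f_1 = 2a^{2} - 4ab + \tfrac{2}{5}a + 5b - \tfrac{22}{5}, LT = a^{2}.
f_2 = c^{2} - 7a - \tfrac{1}{3}b + 2c + \tfrac{26}{3}, LT = c^{2}.
f_3 = -\tfrac{3}{2}a + \tfrac{1}{2}b + \tfrac{1}{2}, LT = a.
f_4 = -a - 8b + 17, LT = a.

S(f_1,f_2): leading monomials are coprime, so the S-polynomial reduces to 0 (Buchberger's first criterion).
S(f_1,f_3): lcm = a^{2}. S = -\tfrac{5}{3}ab + \tfrac{8}{15}a + \tfrac{5}{2}b - \tfrac{11}{5}.
  leading term ab: subtract (\tfrac{10}{9}b)·f_3 from -\tfrac{5}{3}ab + \tfrac{8}{15}a + \tfrac{5}{2}b - \tfrac{11}{5} → -\tfrac{5}{9}b^{2} + \tfrac{8}{15}a + \tfrac{35}{18}b - \tfrac{11}{5}
  leading term b^{2}: no divisor's leading term divides it; move -\tfrac{5}{9}b^{2} to the remainder.
  leading term a: subtract (-\tfrac{16}{45})·f_3 from \tfrac{8}{15}a + \tfrac{35}{18}b - \tfrac{11}{5} → \tfrac{191}{90}b - \tfrac{91}{45}
  leading term b: no divisor's leading term divides it; move \tfrac{191}{90}b to the remainder.
  leading term 1: no divisor's leading term divides it; move -\tfrac{91}{45} to the remainder.
  remainder -\tfrac{5}{9}b^{2} + \tfrac{191}{90}b - \tfrac{91}{45} ≠ 0; add h_5 = -\tfrac{5}{9}b^{2} + \tfrac{191}{90}b - \tfrac{91}{45} to the basis.

S(f_1,f_4): lcm = a^{2}. S = -10ab + \tfrac{86}{5}a + \tfrac{5}{2}b - \tfrac{11}{5}.
  leading term ab: subtract (\tfrac{20}{3}b)·f_3 from -10ab + \tfrac{86}{5}a + \tfrac{5}{2}b - \tfrac{11}{5} → -\tfrac{10}{3}b^{2} + \tfrac{86}{5}a - \tfrac{5}{6}b - \tfrac{11}{5}
  leading term b^{2}: subtract (6)·h_5 from -\tfrac{10}{3}b^{2} + \tfrac{86}{5}a - \tfrac{5}{6}b - \tfrac{11}{5} → \tfrac{86}{5}a - \tfrac{407}{30}b + \tfrac{149}{15}
  leading term a: subtract (-\tfrac{172}{15})·f_3 from \tfrac{86}{5}a - \tfrac{407}{30}b + \tfrac{149}{15} → -\tfrac{47}{6}b + \tfrac{47}{3}
  leading term b: no divisor's leading term divides it; move -\tfrac{47}{6}b to the remainder.
  leading term 1: no divisor's leading term divides it; move \tfrac{47}{3} to the remainder.
  remainder -\tfrac{47}{6}b + \tfrac{47}{3} ≠ 0; add h_6 = -\tfrac{47}{6}b + \tfrac{47}{3} to the basis.

S(f_2,f_3): leading monomials are coprime, so the S-polynomial reduces to 0 (Buchberger's first criterion).
S(f_2,f_4): leading monomials are coprime, so the S-polynomial reduces to 0 (Buchberger's first criterion).
S(f_3,f_4): lcm = a. S = -\tfrac{25}{3}b + \tfrac{50}{3}.
  leading term b: subtract (\tfrac{50}{47})·h_6 from -\tfrac{25}{3}b + \tfrac{50}{3} → 0
  remainder 0.

S(f_1,h_5): leading monomials are coprime, so the S-polynomial reduces to 0 (Buchberger's first criterion).
S(f_2,h_5): leading monomials are coprime, so the S-polynomial reduces to 0 (Buchberger's first criterion).
S(f_3,h_5): leading monomials are coprime, so the S-polynomial reduces to 0 (Buchberger's first criterion).
S(f_4,h_5): leading monomials are coprime, so the S-polynomial reduces to 0 (Buchberger's first criterion).
S(f_1,h_6): leading monomials are coprime, so the S-polynomial reduces to 0 (Buchberger's first criterion).
S(f_2,h_6): leading monomials are coprime, so the S-polynomial reduces to 0 (Buchberger's first criterion).
S(f_3,h_6): leading monomials are coprime, so the S-polynomial reduces to 0 (Buchberger's first criterion).
S(f_4,h_6): leading monomials are coprime, so the S-polynomial reduces to 0 (Buchberger's first criterion).
S(h_5,h_6): lcm = b^{2}. S = -\tfrac{91}{50}b + \tfrac{91}{25}.
  leading term b: subtract (\tfrac{273}{1175})·h_6 from -\tfrac{91}{50}b + \tfrac{91}{25} → 0
  remainder 0.

Every S-polynomial of the final basis reduces to 0, so we have a Gröbner basis.
Inter-reduce: drop elements whose leading term is divisible by another's, tail-reduce, and make monic.
Reduced Gröbner basis: {c^{2} + 2c + 1, a - 1, b - 2}.
Label its elements g_1 = c^{2} + 2c + 1, g_2 = a - 1, g_3 = b - 2.

Reduce p = 2ab - 3bc + 2c^{2} + 7c + 2 modulo G:
  leading term ab: subtract (2b)·g_2 from 2ab - 3bc + 2c^{2} + 7c + 2 → -3bc + 2c^{2} + 2b + 7c + 2
  leading term bc: subtract (-3c)·g_3 from -3bc + 2c^{2} + 2b + 7c + 2 → 2c^{2} + 2b + c + 2
  leading term c^{2}: subtract (2)·g_1 from 2c^{2} + 2b + c + 2 → 2b - 3c
  leading term b: subtract (2)·g_3 from 2b - 3c → -3c + 4
  leading term c: no divisor's leading term divides it; move -3c to the remainder.
  leading term 1: no divisor's leading term divides it; move 4 to the remainder.
  normal form = -3c + 4.
The normal form is nonzero, so p ∉ I. Since p minus its normal form lies in I, I + (p) = I + (r) where r = -3c + 4; decide whether this ideal is the whole ring.
Run Buchberger on G together with r (pairs among the g_i already reduce to 0 since G is a Gröbner basis):
g_1 = c^{2} + 2c + 1, LT = c^{2}.
g_2 = a - 1, LT = a.
g_3 = b - 2, LT = b.
r = -3c + 4, LT = c.

S(g_1,g_2): leading monomials are coprime, so the S-polynomial reduces to 0 (Buchberger's first criterion).
S(g_1,g_3): leading monomials are coprime, so the S-polynomial reduces to 0 (Buchberger's first criterion).
S(g_1,r): lcm = c^{2}. S = \tfrac{10}{3}c + 1.
  leading term c: subtract (-\tfrac{10}{9})·r from \tfrac{10}{3}c + 1 → \tfrac{49}{9}
  leading term 1: no divisor's leading term divides it; move \tfrac{49}{9} to the remainder.
  remainder \tfrac{49}{9} ≠ 0; add m_5 = \tfrac{49}{9} to the basis.

S(g_2,g_3): leading monomials are coprime, so the S-polynomial reduces to 0 (Buchberger's first criterion).
S(g_2,r): leading monomials are coprime, so the S-polynomial reduces to 0 (Buchberger's first criterion).
S(g_3,r): leading monomials are coprime, so the S-polynomial reduces to 0 (Buchberger's first criterion).
S(g_1,m_5): leading monomials are coprime, so the S-polynomial reduces to 0 (Buchberger's first criterion).
S(g_2,m_5): leading monomials are coprime, so the S-polynomial reduces to 0 (Buchberger's first criterion).
S(g_3,m_5): leading monomials are coprime, so the S-polynomial reduces to 0 (Buchberger's first criterion).
S(r,m_5): leading monomials are coprime, so the S-polynomial reduces to 0 (Buchberger's first criterion).
Every S-polynomial of the final basis reduces to 0, so we have a Gröbner basis.
Inter-reduce: drop elements whose leading term is divisible by another's, tail-reduce, and make monic.
Reduced Gröbner basis: {1}.
The reduced Gröbner basis of I + (p) is {1}: the ideal is the whole ring, so the enlarged system has no common solution — adjoining p is inconsistent.

Adjoining 2ab - 3bc + 2c^{2} + 7c + 2 makes the ideal the whole ring: the system is inconsistent.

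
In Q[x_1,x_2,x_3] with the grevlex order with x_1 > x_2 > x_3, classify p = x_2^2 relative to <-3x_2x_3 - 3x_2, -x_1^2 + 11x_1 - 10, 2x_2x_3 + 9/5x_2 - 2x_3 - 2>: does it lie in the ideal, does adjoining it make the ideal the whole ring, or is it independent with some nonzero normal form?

First compute the reduced Gröbner basis of I by Buchberger's algorithm.
f_1 = -3x_2x_3 - 3x_2, LT = x_2x_3.
f_2 = -x_1^2 + 11x_1 - 10, LT = x_1^2.
f_3 = 2x_2x_3 + 9/5x_2 - 2x_3 - 2, LT = x_2x_3.

S(f_1,f_3): lcm = x_2x_3. S = 1/10x_2 + x_3 + 1.
  leading term x_2: no divisor's leading term divides it; move 1/10x_2 to the remainder.
  leading term x_3: no divisor's leading term divides it; move x_3 to the remainder.
  leading term 1: no divisor's leading term divides it; move 1 to the remainder.
  remainder 1/10x_2 + x_3 + 1 ≠ 0; add h_4 = 1/10x_2 + x_3 + 1 to the basis.

S(f_1,h_4): lcm = x_2x_3. S = -10x_3^2 + x_2 - 10x_3.
  leading term x_3^2: no divisor's leading term divides it; move -10x_3^2 to the remainder.
  leading term x_2: subtract (10)·h_4 from x_2 - 10x_3 → -20x_3 - 10
  leading term x_3: no divisor's leading term divides it; move -20x_3 to the remainder.
  leading term 1: no divisor's leading term divides it; move -10 to the remainder.
  remainder -10x_3^2 - 20x_3 - 10 ≠ 0; add h_5 = -10x_3^2 - 20x_3 - 10 to the basis.

The other S-polynomials (S(f_1,f_2), S(f_2,f_3), S(f_2,h_4), S(f_3,h_4), S(f_1,h_5), S(f_2,h_5), S(f_3,h_5), S(h_4,h_5)) all reduce to 0 modulo the current basis, so we have a Gröbner basis.
Inter-reduce: drop elements whose leading term is divisible by another's, tail-reduce, and make monic.
Reduced Gröbner basis: {x_1^2 - 11x_1 + 10, x_3^2 + 2x_3 + 1, x_2 + 10x_3 + 10}.
Label its elements g_1 = x_1^2 - 11x_1 + 10, g_2 = x_3^2 + 2x_3 + 1, g_3 = x_2 + 10x_3 + 10.

Reduce p = x_2^2 modulo G:
  leading term x_2^2: subtract (x_2)·g_3 from x_2^2 → -10x_2x_3 - 10x_2
  leading term x_2x_3: subtract (-10x_3)·g_3 from -10x_2x_3 - 10x_2 → 100x_3^2 - 10x_2 + 100x_3
  leading term x_3^2: subtract (100)·g_2 from 100x_3^2 - 10x_2 + 100x_3 → -10x_2 - 100x_3 - 100
  leading term x_2: subtract (-10)·g_3 from -10x_2 - 100x_3 - 100 → 0
  normal form = 0.
Since the normal form is 0, p ∈ I.

Ideal membership is decidable via reduction modulo a Gröbner basis.

x_2^2 lies in I (it reduces to 0).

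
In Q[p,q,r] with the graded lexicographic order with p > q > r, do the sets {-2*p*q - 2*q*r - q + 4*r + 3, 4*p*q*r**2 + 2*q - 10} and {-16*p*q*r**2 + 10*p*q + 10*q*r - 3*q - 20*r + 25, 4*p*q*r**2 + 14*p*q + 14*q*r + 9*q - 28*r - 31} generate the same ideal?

Yes, the ideals are equal.

Two ideals are equal iff their reduced Gröbner bases coincide (the reduced basis is unique for a fixed ordering).
Buchberger on the first generating set:
f_1 = -2*p*q - 2*q*r - q + 4*r + 3, LT = p*q.
f_2 = 4*p*q*r**2 + 2*q - 10, LT = p*q*r**2.

S(f_1,f_2): lcm = p*q*r**2. S = q*r**3 + 1/2*q*r**2 - 2*r**3 - 3/2*r**2 - 1/2*q + 5/2.
  leading term q*r**3: no divisor's leading term divides it; move q*r**3 to the remainder.
  leading term q*r**2: no divisor's leading term divides it; move 1/2*q*r**2 to the remainder.
  leading term r**3: no divisor's leading term divides it; move -2*r**3 to the remainder.
  leading term r**2: no divisor's leading term divides it; move -3/2*r**2 to the remainder.
  leading term q: no divisor's leading term divides it; move -1/2*q to the remainder.
  leading term 1: no divisor's leading term divides it; move 5/2 to the remainder.
  remainder q*r**3 + 1/2*q*r**2 - 2*r**3 - 3/2*r**2 - 1/2*q + 5/2 ≠ 0; add g_3 = q*r**3 + 1/2*q*r**2 - 2*r**3 - 3/2*r**2 - 1/2*q + 5/2 to the basis.

S(f_1,g_3): lcm = p*q*r**3. S = q*r**4 - 1/2*p*q*r**2 + 2*p*r**3 + 1/2*q*r**3 - 2*r**4 + 3/2*p*r**2 - 3/2*r**3 + 1/2*p*q - 5/2*p.
  leading term q*r**4: subtract (r)·g_3 from q*r**4 - 1/2*p*q*r**2 + 2*p*r**3 + 1/2*q*r**3 - 2*r**4 + 3/2*p*r**2 - 3/2*r**3 + 1/2*p*q - 5/2*p → -1/2*p*q*r**2 + 2*p*r**3 + 3/2*p*r**2 + 1/2*p*q + 1/2*q*r - 5/2*p - 5/2*r
  leading term p*q*r**2: subtract (1/4*r**2)·f_1 from -1/2*p*q*r**2 + 2*p*r**3 + 3/2*p*r**2 + 1/2*p*q + 1/2*q*r - 5/2*p - 5/2*r → 2*p*r**3 + 1/2*q*r**3 + 3/2*p*r**2 + 1/4*q*r**2 - r**3 + 1/2*p*q + 1/2*q*r - 3/4*r**2 - 5/2*p - 5/2*r
  leading term p*r**3: no divisor's leading term divides it; move 2*p*r**3 to the remainder.
  leading term q*r**3: subtract (1/2)·g_3 from 1/2*q*r**3 + 3/2*p*r**2 + 1/4*q*r**2 - r**3 + 1/2*p*q + 1/2*q*r - 3/4*r**2 - 5/2*p - 5/2*r → 3/2*p*r**2 + 1/2*p*q + 1/2*q*r - 5/2*p + 1/4*q - 5/2*r - 5/4
  leading term p*r**2: no divisor's leading term divides it; move 3/2*p*r**2 to the remainder.
  leading term p*q: subtract (-1/4)·f_1 from 1/2*p*q + 1/2*q*r - 5/2*p + 1/4*q - 5/2*r - 5/4 → -5/2*p - 3/2*r - 1/2
  leading term p: no divisor's leading term divides it; move -5/2*p to the remainder.
  leading term r: no divisor's leading term divides it; move -3/2*r to the remainder.
  leading term 1: no divisor's leading term divides it; move -1/2 to the remainder.
  remainder 2*p*r**3 + 3/2*p*r**2 - 5/2*p - 3/2*r - 1/2 ≠ 0; add g_4 = 2*p*r**3 + 3/2*p*r**2 - 5/2*p - 3/2*r - 1/2 to the basis.

The other S-polynomials (S(f_2,g_3), S(f_1,g_4), S(f_2,g_4), S(g_3,g_4)) all reduce to 0 modulo the current basis, so we have a Gröbner basis.
Inter-reduce: drop elements whose leading term is divisible by another's, tail-reduce, and make monic.
Reduced Gröbner basis: {p*r**3 + 3/4*p*r**2 - 5/4*p - 3/4*r - 1/4, q*r**3 + 1/2*q*r**2 - 2*r**3 - 3/2*r**2 - 1/2*q + 5/2, p*q + q*r + 1/2*q - 2*r - 3/2}.

Buchberger on the second generating set:
h_1 = -16*p*q*r**2 + 10*p*q + 10*q*r - 3*q - 20*r + 25, LT = p*q*r**2.
h_2 = 4*p*q*r**2 + 14*p*q + 14*q*r + 9*q - 28*r - 31, LT = p*q*r**2.

S(h_1,h_2): lcm = p*q*r**2. S = -33/8*p*q - 33/8*q*r - 33/16*q + 33/4*r + 99/16.
  leading term p*q: no divisor's leading term divides it; move -33/8*p*q to the remainder.
  leading term q*r: no divisor's leading term divides it; move -33/8*q*r to the remainder.
  leading term q: no divisor's leading term divides it; move -33/16*q to the remainder.
  leading term r: no divisor's leading term divides it; move 33/4*r to the remainder.
  leading term 1: no divisor's leading term divides it; move 99/16 to the remainder.
  remainder -33/8*p*q - 33/8*q*r - 33/16*q + 33/4*r + 99/16 ≠ 0; add k_3 = -33/8*p*q - 33/8*q*r - 33/16*q + 33/4*r + 99/16 to the basis.

S(h_1,k_3): lcm = p*q*r**2. S = -q*r**3 - 1/2*q*r**2 + 2*r**3 - 5/8*p*q - 5/8*q*r + 3/2*r**2 + 3/16*q + 5/4*r - 25/16.
  leading term q*r**3: no divisor's leading term divides it; move -q*r**3 to the remainder.
  leading term q*r**2: no divisor's leading term divides it; move -1/2*q*r**2 to the remainder.
  leading term r**3: no divisor's leading term divides it; move 2*r**3 to the remainder.
  leading term p*q: subtract (5/33)·k_3 from -5/8*p*q - 5/8*q*r + 3/2*r**2 + 3/16*q + 5/4*r - 25/16 → 3/2*r**2 + 1/2*q - 5/2
  leading term r**2: no divisor's leading term divides it; move 3/2*r**2 to the remainder.
  leading term q: no divisor's leading term divides it; move 1/2*q to the remainder.
  leading term 1: no divisor's leading term divides it; move -5/2 to the remainder.
  remainder -q*r**3 - 1/2*q*r**2 + 2*r**3 + 3/2*r**2 + 1/2*q - 5/2 ≠ 0; add k_4 = -q*r**3 - 1/2*q*r**2 + 2*r**3 + 3/2*r**2 + 1/2*q - 5/2 to the basis.

S(h_1,k_4): lcm = p*q*r**3. S = -1/2*p*q*r**2 + 2*p*r**3 - 5/8*p*q*r + 3/2*p*r**2 - 5/8*q*r**2 + 1/2*p*q + 3/16*q*r + 5/4*r**2 - 5/2*p - 25/16*r.
  leading term p*q*r**2: subtract (1/32)·h_1 from -1/2*p*q*r**2 + 2*p*r**3 - 5/8*p*q*r + 3/2*p*r**2 - 5/8*q*r**2 + 1/2*p*q + 3/16*q*r + 5/4*r**2 - 5/2*p - 25/16*r → 2*p*r**3 - 5/8*p*q*r + 3/2*p*r**2 - 5/8*q*r**2 + 3/16*p*q - 1/8*q*r + 5/4*r**2 - 5/2*p + 3/32*q - 15/16*r - 25/32
  leading term p*r**3: no divisor's leading term divides it; move 2*p*r**3 to the remainder.
  leading term p*q*r: subtract (5/33*r)·k_3 from -5/8*p*q*r + 3/2*p*r**2 - 5/8*q*r**2 + 3/16*p*q - 1/8*q*r + 5/4*r**2 - 5/2*p + 3/32*q - 15/16*r - 25/32 → 3/2*p*r**2 + 3/16*p*q + 3/16*q*r - 5/2*p + 3/32*q - 15/8*r - 25/32
  leading term p*r**2: no divisor's leading term divides it; move 3/2*p*r**2 to the remainder.
  leading term p*q: subtract (-1/22)·k_3 from 3/16*p*q + 3/16*q*r - 5/2*p + 3/32*q - 15/8*r - 25/32 → -5/2*p - 3/2*r - 1/2
  leading term p: no divisor's leading term divides it; move -5/2*p to the remainder.
  leading term r: no divisor's leading term divides it; move -3/2*r to the remainder.
  leading term 1: no divisor's leading term divides it; move -1/2 to the remainder.
  remainder 2*p*r**3 + 3/2*p*r**2 - 5/2*p - 3/2*r - 1/2 ≠ 0; add k_5 = 2*p*r**3 + 3/2*p*r**2 - 5/2*p - 3/2*r - 1/2 to the basis.

The other S-polynomials (S(h_2,k_3), S(h_2,k_4), S(k_3,k_4), S(h_1,k_5), S(h_2,k_5), S(k_3,k_5), S(k_4,k_5)) all reduce to 0 modulo the current basis, so we have a Gröbner basis.
Inter-reduce: drop elements whose leading term is divisible by another's, tail-reduce, and make monic.
Reduced Gröbner basis: {p*r**3 + 3/4*p*r**2 - 5/4*p - 3/4*r - 1/4, q*r**3 + 1/2*q*r**2 - 2*r**3 - 3/2*r**2 - 1/2*q + 5/2, p*q + q*r + 1/2*q - 2*r - 3/2}.

These coincide, so the ideals are equal.
The same test decides containment: I ⊆ J iff every generator of I reduces to 0 modulo a Gröbner basis of J.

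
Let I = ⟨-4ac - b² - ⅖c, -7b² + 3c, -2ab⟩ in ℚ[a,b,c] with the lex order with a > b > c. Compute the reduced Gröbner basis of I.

Buchberger's algorithm terminates because the ascending chain of leading-term ideals stabilizes.

f_1 = -4ac - b² - ⅖c, LT = ac.
f_2 = -7b² + 3c, LT = b².
f_3 = -2ab, LT = ab.

S(f_1,f_3): lcm = abc. S = ¼b³ + 1/10bc.
  reduce S modulo (f_1, f_2, f_3):
  remainder 29/140bc ≠ 0; add g_4 = 29/140bc to the basis.

S(f_2,f_3): lcm = ab². S = -3/7ac.
  reduce S modulo (f_1, f_2, f_3, g_4):
  remainder 87/980c ≠ 0; add g_5 = 87/980c to the basis.

The other S-polynomials (S(f_1,f_2), S(f_1,g_4), S(f_2,g_4), S(f_3,g_4), S(f_1,g_5), S(f_2,g_5), S(f_3,g_5), S(g_4,g_5)) all reduce to 0 modulo the current basis, so we have a Gröbner basis.
Inter-reduce: drop elements whose leading term is divisible by another's, tail-reduce, and make monic.

G = {ab, b², c}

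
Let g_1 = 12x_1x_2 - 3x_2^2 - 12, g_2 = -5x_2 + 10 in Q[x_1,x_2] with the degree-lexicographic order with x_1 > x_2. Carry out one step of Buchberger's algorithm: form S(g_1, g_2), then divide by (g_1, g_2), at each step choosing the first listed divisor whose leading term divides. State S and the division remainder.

S(g_1, g_2) = -1/4x_2^2 + 2x_1 - 1; remainder on division = 2x_1 - 2.

lcm(LM(g_1), LM(g_2)) = x_1x_2.
S = (lcm/LT(g_1))·g_1 − (lcm/LT(g_2))·g_2 = -1/4x_2^2 + 2x_1 - 1.
Reduce S modulo (g_1, g_2) in that order:
  leading term x_2^2: subtract (1/20x_2)·g_2 from -1/4x_2^2 + 2x_1 - 1 → 2x_1 - 1/2x_2 - 1
  leading term x_1: no divisor's leading term divides it; move 2x_1 to the remainder.
  leading term x_2: subtract (1/10)·g_2 from -1/2x_2 - 1 → -2
  leading term 1: no divisor's leading term divides it; move -2 to the remainder.
The remainder 2x_1 - 2 is nonzero, so it would be added as the next basis element.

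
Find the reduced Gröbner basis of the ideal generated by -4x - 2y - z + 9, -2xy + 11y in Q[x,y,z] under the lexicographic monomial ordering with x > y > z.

f_1 = -4x - 2y - z + 9, LT = x.
f_2 = -2xy + 11y, LT = xy.

S(f_1,f_2): lcm = xy. S = 1/2y^2 + 1/4yz + 13/4y.
  leading term y^2: no divisor's leading term divides it; move 1/2y^2 to the remainder.
  leading term yz: no divisor's leading term divides it; move 1/4yz to the remainder.
  leading term y: no divisor's leading term divides it; move 13/4y to the remainder.
  remainder 1/2y^2 + 1/4yz + 13/4y ≠ 0; add g_3 = 1/2y^2 + 1/4yz + 13/4y to the basis.

The other S-polynomials (S(f_1,g_3), S(f_2,g_3)) all reduce to 0 modulo the current basis, so we have a Gröbner basis.
Inter-reduce: drop elements whose leading term is divisible by another's, tail-reduce, and make monic.

G = {x + 1/2y + 1/4z - 9/4, y^2 + 1/2yz + 13/2y}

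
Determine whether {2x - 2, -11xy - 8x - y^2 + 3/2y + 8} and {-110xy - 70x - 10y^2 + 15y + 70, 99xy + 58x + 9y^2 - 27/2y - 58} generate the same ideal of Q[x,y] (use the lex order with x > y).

Equality of ideals is decidable: compute both reduced Gröbner bases (unique for the ordering) and check whether they agree.
Buchberger on the first generating set:
f_1 = 2x - 2, LT = x.
f_2 = -11xy - 8x - y^2 + 3/2y + 8, LT = xy.

S(f_1,f_2): lcm = xy. S = -8/11x - 1/11y^2 - 19/22y + 8/11.
  leading term x: subtract (-4/11)·f_1 from -8/11x - 1/11y^2 - 19/22y + 8/11 → -1/11y^2 - 19/22y
  leading term y^2: no divisor's leading term divides it; move -1/11y^2 to the remainder.
  leading term y: no divisor's leading term divides it; move -19/22y to the remainder.
  remainder -1/11y^2 - 19/22y ≠ 0; add g_3 = -1/11y^2 - 19/22y to the basis.

S(f_1,g_3): leading monomials are coprime, so the S-polynomial reduces to 0 (Buchberger's first criterion).
S(f_2,g_3): lcm = xy^2. S = -193/22xy + 1/11y^3 - 3/22y^2 - 8/11y.
  leading term xy: subtract (-193/44y)·f_1 from -193/22xy + 1/11y^3 - 3/22y^2 - 8/11y → 1/11y^3 - 3/22y^2 - 19/2y
  leading term y^3: subtract (-y)·g_3 from 1/11y^3 - 3/22y^2 - 19/2y → -y^2 - 19/2y
  leading term y^2: subtract (11)·g_3 from -y^2 - 19/2y → 0
  remainder 0.

Every S-polynomial of the final basis reduces to 0, so we have a Gröbner basis.
Inter-reduce: drop elements whose leading term is divisible by another's, tail-reduce, and make monic.
Reduced Gröbner basis: {x - 1, y^2 + 19/2y}.

Buchberger on the second generating set:
h_1 = -110xy - 70x - 10y^2 + 15y + 70, LT = xy.
h_2 = 99xy + 58x + 9y^2 - 27/2y - 58, LT = xy.

S(h_1,h_2): lcm = xy. S = 5/99x - 5/99.
  leading term x: no divisor's leading term divides it; move 5/99x to the remainder.
  leading term 1: no divisor's leading term divides it; move -5/99 to the remainder.
  remainder 5/99x - 5/99 ≠ 0; add k_3 = 5/99x - 5/99 to the basis.

S(h_1,k_3): lcm = xy. S = 7/11x + 1/11y^2 + 19/22y - 7/11.
  leading term x: subtract (63/5)·k_3 from 7/11x + 1/11y^2 + 19/22y - 7/11 → 1/11y^2 + 19/22y
  leading term y^2: no divisor's leading term divides it; move 1/11y^2 to the remainder.
  leading term y: no divisor's leading term divides it; move 19/22y to the remainder.
  remainder 1/11y^2 + 19/22y ≠ 0; add k_4 = 1/11y^2 + 19/22y to the basis.

S(h_2,k_3): lcm = xy. S = 58/99x + 1/11y^2 + 19/22y - 58/99.
  leading term x: subtract (58/5)·k_3 from 58/99x + 1/11y^2 + 19/22y - 58/99 → 1/11y^2 + 19/22y
  leading term y^2: subtract (1)·k_4 from 1/11y^2 + 19/22y → 0
  remainder 0.

S(h_1,k_4): lcm = xy^2. S = -195/22xy + 1/11y^3 - 3/22y^2 - 7/11y.
  leading term xy: subtract (39/484)·h_1 from -195/22xy + 1/11y^3 - 3/22y^2 - 7/11y → 1365/242x + 1/11y^3 + 81/121y^2 - 893/484y - 1365/242
  leading term x: subtract (2457/22)·k_3 from 1365/242x + 1/11y^3 + 81/121y^2 - 893/484y - 1365/242 → 1/11y^3 + 81/121y^2 - 893/484y
  leading term y^3: subtract (y)·k_4 from 1/11y^3 + 81/121y^2 - 893/484y → -47/242y^2 - 893/484y
  leading term y^2: subtract (-47/22)·k_4 from -47/242y^2 - 893/484y → 0
  remainder 0.

S(h_2,k_4): lcm = xy^2. S = -1765/198xy + 1/11y^3 - 3/22y^2 - 58/99y.
  leading term xy: subtract (353/4356)·h_1 from -1765/198xy + 1/11y^3 - 3/22y^2 - 58/99y → 12355/2178x + 1/11y^3 + 734/1089y^2 - 7847/4356y - 12355/2178
  leading term x: subtract (2471/22)·k_3 from 12355/2178x + 1/11y^3 + 734/1089y^2 - 7847/4356y - 12355/2178 → 1/11y^3 + 734/1089y^2 - 7847/4356y
  leading term y^3: subtract (y)·k_4 from 1/11y^3 + 734/1089y^2 - 7847/4356y → -413/2178y^2 - 7847/4356y
  leading term y^2: subtract (-413/198)·k_4 from -413/2178y^2 - 7847/4356y → 0
  remainder 0.

S(k_3,k_4): leading monomials are coprime, so the S-polynomial reduces to 0 (Buchberger's first criterion).
Every S-polynomial of the final basis reduces to 0, so we have a Gröbner basis.
Inter-reduce: drop elements whose leading term is divisible by another's, tail-reduce, and make monic.
Reduced Gröbner basis: {x - 1, y^2 + 19/2y}.

These coincide, so the ideals are equal.

Yes, the ideals are equal.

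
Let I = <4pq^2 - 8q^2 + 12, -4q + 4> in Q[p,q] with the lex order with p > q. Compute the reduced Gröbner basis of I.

f_1 = 4pq^2 - 8q^2 + 12, LT = pq^2.
f_2 = -4q + 4, LT = q.

S(f_1,f_2): lcm = pq^2. S = pq - 2q^2 + 3.
  leading term pq: subtract (-1/4p)·f_2 from pq - 2q^2 + 3 → p - 2q^2 + 3
  leading term p: no divisor's leading term divides it; move p to the remainder.
  leading term q^2: subtract (1/2q)·f_2 from -2q^2 + 3 → -2q + 3
  leading term q: subtract (1/2)·f_2 from -2q + 3 → 1
  leading term 1: no divisor's leading term divides it; move 1 to the remainder.
  remainder p + 1 ≠ 0; add g_3 = p + 1 to the basis.

The other S-polynomials (S(f_1,g_3), S(f_2,g_3)) all reduce to 0 modulo the current basis, so we have a Gröbner basis.
Inter-reduce: drop elements whose leading term is divisible by another's, tail-reduce, and make monic.

G = {p + 1, q - 1}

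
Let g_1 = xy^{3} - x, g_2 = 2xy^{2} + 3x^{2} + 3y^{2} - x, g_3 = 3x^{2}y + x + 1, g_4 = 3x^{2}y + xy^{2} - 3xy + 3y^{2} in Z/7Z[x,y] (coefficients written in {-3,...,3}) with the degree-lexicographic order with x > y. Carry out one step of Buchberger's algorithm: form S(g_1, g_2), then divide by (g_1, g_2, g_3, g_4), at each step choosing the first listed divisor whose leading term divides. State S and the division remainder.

lcm(LM(g_1), LM(g_2)) = xy^{3}.
S = (lcm/LT(g_1))·g_1 − (lcm/LT(g_2))·g_2 = 2x^{2}y + 2y^{3} - 3xy - x.
Reduce S modulo (g_1, g_2, g_3, g_4) in that order:
  leading term x^{2}y: subtract (3)·g_3 from 2x^{2}y + 2y^{3} - 3xy - x → 2y^{3} - 3xy + 3x - 3
  leading term y^{3}: no divisor's leading term divides it; move 2y^{3} to the remainder.
  leading term xy: no divisor's leading term divides it; move -3xy to the remainder.
  leading term x: no divisor's leading term divides it; move 3x to the remainder.
  leading term 1: no divisor's leading term divides it; move -3 to the remainder.
The remainder 2y^{3} - 3xy + 3x - 3 is nonzero, so it would be added as the next basis element.

S(g_1, g_2) = 2x^{2}y + 2y^{3} - 3xy - x; remainder on division = 2y^{3} - 3xy + 3x - 3.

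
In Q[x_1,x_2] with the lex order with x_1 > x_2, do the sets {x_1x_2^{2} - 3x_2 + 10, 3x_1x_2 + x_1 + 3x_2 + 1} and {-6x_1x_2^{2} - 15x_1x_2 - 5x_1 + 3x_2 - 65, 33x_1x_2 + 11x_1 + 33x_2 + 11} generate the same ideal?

Two ideals are equal iff their reduced Gröbner bases coincide (the reduced basis is unique for a fixed ordering).
Buchberger on the first generating set:
f_1 = x_1x_2^{2} - 3x_2 + 10, LT = x_1x_2^{2}.
f_2 = 3x_1x_2 + x_1 + 3x_2 + 1, LT = x_1x_2.

S(f_1,f_2): lcm = x_1x_2^{2}. S = -\tfrac{1}{3}x_1x_2 - x_2^{2} - \tfrac{10}{3}x_2 + 10.
  leading term x_1x_2: subtract (-\tfrac{1}{9})·f_2 from -\tfrac{1}{3}x_1x_2 - x_2^{2} - \tfrac{10}{3}x_2 + 10 → \tfrac{1}{9}x_1 - x_2^{2} - 3x_2 + \tfrac{91}{9}
  leading term x_1: no divisor's leading term divides it; move \tfrac{1}{9}x_1 to the remainder.
  leading term x_2^{2}: no divisor's leading term divides it; move -x_2^{2} to the remainder.
  leading term x_2: no divisor's leading term divides it; move -3x_2 to the remainder.
  leading term 1: no divisor's leading term divides it; move \tfrac{91}{9} to the remainder.
  remainder \tfrac{1}{9}x_1 - x_2^{2} - 3x_2 + \tfrac{91}{9} ≠ 0; add g_3 = \tfrac{1}{9}x_1 - x_2^{2} - 3x_2 + \tfrac{91}{9} to the basis.

S(f_1,g_3): lcm = x_1x_2^{2}. S = 9x_2^{4} + 27x_2^{3} - 91x_2^{2} - 3x_2 + 10.
  leading term x_2^{4}: no divisor's leading term divides it; move 9x_2^{4} to the remainder.
  leading term x_2^{3}: no divisor's leading term divides it; move 27x_2^{3} to the remainder.
  leading term x_2^{2}: no divisor's leading term divides it; move -91x_2^{2} to the remainder.
  leading term x_2: no divisor's leading term divides it; move -3x_2 to the remainder.
  leading term 1: no divisor's leading term divides it; move 10 to the remainder.
  remainder 9x_2^{4} + 27x_2^{3} - 91x_2^{2} - 3x_2 + 10 ≠ 0; add g_4 = 9x_2^{4} + 27x_2^{3} - 91x_2^{2} - 3x_2 + 10 to the basis.

S(f_2,g_3): lcm = x_1x_2. S = \tfrac{1}{3}x_1 + 9x_2^{3} + 27x_2^{2} - 90x_2 + \tfrac{1}{3}.
  leading term x_1: subtract (3)·g_3 from \tfrac{1}{3}x_1 + 9x_2^{3} + 27x_2^{2} - 90x_2 + \tfrac{1}{3} → 9x_2^{3} + 30x_2^{2} - 81x_2 - 30
  leading term x_2^{3}: no divisor's leading term divides it; move 9x_2^{3} to the remainder.
  leading term x_2^{2}: no divisor's leading term divides it; move 30x_2^{2} to the remainder.
  leading term x_2: no divisor's leading term divides it; move -81x_2 to the remainder.
  leading term 1: no divisor's leading term divides it; move -30 to the remainder.
  remainder 9x_2^{3} + 30x_2^{2} - 81x_2 - 30 ≠ 0; add g_5 = 9x_2^{3} + 30x_2^{2} - 81x_2 - 30 to the basis.

The other S-polynomials (S(f_1,g_4), S(f_2,g_4), S(g_3,g_4), S(f_1,g_5), S(f_2,g_5), S(g_3,g_5), S(g_4,g_5)) all reduce to 0 modulo the current basis, so we have a Gröbner basis.
Inter-reduce: drop elements whose leading term is divisible by another's, tail-reduce, and make monic.
Reduced Gröbner basis: {x_1 - 9x_2^{2} - 27x_2 + 91, x_2^{3} + \tfrac{10}{3}x_2^{2} - 9x_2 - \tfrac{10}{3}}.

Buchberger on the second generating set:
h_1 = -6x_1x_2^{2} - 15x_1x_2 - 5x_1 + 3x_2 - 65, LT = x_1x_2^{2}.
h_2 = 33x_1x_2 + 11x_1 + 33x_2 + 11, LT = x_1x_2.

S(h_1,h_2): lcm = x_1x_2^{2}. S = \tfrac{13}{6}x_1x_2 + \tfrac{5}{6}x_1 - x_2^{2} - \tfrac{5}{6}x_2 + \tfrac{65}{6}.
  leading term x_1x_2: subtract (\tfrac{13}{198})·h_2 from \tfrac{13}{6}x_1x_2 + \tfrac{5}{6}x_1 - x_2^{2} - \tfrac{5}{6}x_2 + \tfrac{65}{6} → \tfrac{1}{9}x_1 - x_2^{2} - 3x_2 + \tfrac{91}{9}
  leading term x_1: no divisor's leading term divides it; move \tfrac{1}{9}x_1 to the remainder.
  leading term x_2^{2}: no divisor's leading term divides it; move -x_2^{2} to the remainder.
  leading term x_2: no divisor's leading term divides it; move -3x_2 to the remainder.
  leading term 1: no divisor's leading term divides it; move \tfrac{91}{9} to the remainder.
  remainder \tfrac{1}{9}x_1 - x_2^{2} - 3x_2 + \tfrac{91}{9} ≠ 0; add k_3 = \tfrac{1}{9}x_1 - x_2^{2} - 3x_2 + \tfrac{91}{9} to the basis.

S(h_1,k_3): lcm = x_1x_2^{2}. S = \tfrac{5}{2}x_1x_2 + \tfrac{5}{6}x_1 + 9x_2^{4} + 27x_2^{3} - 91x_2^{2} - \tfrac{1}{2}x_2 + \tfrac{65}{6}.
  leading term x_1x_2: subtract (\tfrac{5}{66})·h_2 from \tfrac{5}{2}x_1x_2 + \tfrac{5}{6}x_1 + 9x_2^{4} + 27x_2^{3} - 91x_2^{2} - \tfrac{1}{2}x_2 + \tfrac{65}{6} → 9x_2^{4} + 27x_2^{3} - 91x_2^{2} - 3x_2 + 10
  leading term x_2^{4}: no divisor's leading term divides it; move 9x_2^{4} to the remainder.
  leading term x_2^{3}: no divisor's leading term divides it; move 27x_2^{3} to the remainder.
  leading term x_2^{2}: no divisor's leading term divides it; move -91x_2^{2} to the remainder.
  leading term x_2: no divisor's leading term divides it; move -3x_2 to the remainder.
  leading term 1: no divisor's leading term divides it; move 10 to the remainder.
  remainder 9x_2^{4} + 27x_2^{3} - 91x_2^{2} - 3x_2 + 10 ≠ 0; add k_4 = 9x_2^{4} + 27x_2^{3} - 91x_2^{2} - 3x_2 + 10 to the basis.

S(h_2,k_3): lcm = x_1x_2. S = \tfrac{1}{3}x_1 + 9x_2^{3} + 27x_2^{2} - 90x_2 + \tfrac{1}{3}.
  leading term x_1: subtract (3)·k_3 from \tfrac{1}{3}x_1 + 9x_2^{3} + 27x_2^{2} - 90x_2 + \tfrac{1}{3} → 9x_2^{3} + 30x_2^{2} - 81x_2 - 30
  leading term x_2^{3}: no divisor's leading term divides it; move 9x_2^{3} to the remainder.
  leading term x_2^{2}: no divisor's leading term divides it; move 30x_2^{2} to the remainder.
  leading term x_2: no divisor's leading term divides it; move -81x_2 to the remainder.
  leading term 1: no divisor's leading term divides it; move -30 to the remainder.
  remainder 9x_2^{3} + 30x_2^{2} - 81x_2 - 30 ≠ 0; add k_5 = 9x_2^{3} + 30x_2^{2} - 81x_2 - 30 to the basis.

The other S-polynomials (S(h_1,k_4), S(h_2,k_4), S(k_3,k_4), S(h_1,k_5), S(h_2,k_5), S(k_3,k_5), S(k_4,k_5)) all reduce to 0 modulo the current basis, so we have a Gröbner basis.
Inter-reduce: drop elements whose leading term is divisible by another's, tail-reduce, and make monic.
Reduced Gröbner basis: {x_1 - 9x_2^{2} - 27x_2 + 91, x_2^{3} + \tfrac{10}{3}x_2^{2} - 9x_2 - \tfrac{10}{3}}.

These coincide, so the ideals are equal.
The same test decides containment: I ⊆ J iff every generator of I reduces to 0 modulo a Gröbner basis of J.

Yes, the ideals are equal.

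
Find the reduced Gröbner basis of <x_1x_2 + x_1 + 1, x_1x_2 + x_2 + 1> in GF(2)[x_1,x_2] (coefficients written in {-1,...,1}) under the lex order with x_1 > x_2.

G = {x_1 + x_2, x_2^2 + x_2 + 1}

f_1 = x_1x_2 + x_1 + 1, LT = x_1x_2.
f_2 = x_1x_2 + x_2 + 1, LT = x_1x_2.

S(f_1,f_2): lcm = x_1x_2. S = x_1 + x_2.
  leading term x_1: no divisor's leading term divides it; move x_1 to the remainder.
  leading term x_2: no divisor's leading term divides it; move x_2 to the remainder.
  remainder x_1 + x_2 ≠ 0; add g_3 = x_1 + x_2 to the basis.

S(f_1,g_3): lcm = x_1x_2. S = x_1 + x_2^2 + 1.
  leading term x_1: subtract (1)·g_3 from x_1 + x_2^2 + 1 → x_2^2 + x_2 + 1
  leading term x_2^2: no divisor's leading term divides it; move x_2^2 to the remainder.
  leading term x_2: no divisor's leading term divides it; move x_2 to the remainder.
  leading term 1: no divisor's leading term divides it; move 1 to the remainder.
  remainder x_2^2 + x_2 + 1 ≠ 0; add g_4 = x_2^2 + x_2 + 1 to the basis.

S(f_2,g_3): lcm = x_1x_2. S = x_2^2 + x_2 + 1.
  leading term x_2^2: subtract (1)·g_4 from x_2^2 + x_2 + 1 → 0
  remainder 0.

S(f_1,g_4): lcm = x_1x_2^2. S = x_1 + x_2.
  leading term x_1: subtract (1)·g_3 from x_1 + x_2 → 0
  remainder 0.

S(f_2,g_4): lcm = x_1x_2^2. S = x_1x_2 + x_1 + x_2^2 + x_2.
  leading term x_1x_2: subtract (1)·f_1 from x_1x_2 + x_1 + x_2^2 + x_2 → x_2^2 + x_2 + 1
  leading term x_2^2: subtract (1)·g_4 from x_2^2 + x_2 + 1 → 0
  remainder 0.

S(g_3,g_4): leading monomials are coprime, so the S-polynomial reduces to 0 (Buchberger's first criterion).
Every S-polynomial of the final basis reduces to 0, so we have a Gröbner basis.
Inter-reduce: drop elements whose leading term is divisible by another's, tail-reduce, and make monic.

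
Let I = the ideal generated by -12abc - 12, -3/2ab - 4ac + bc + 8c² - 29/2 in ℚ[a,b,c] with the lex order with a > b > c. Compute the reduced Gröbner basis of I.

f_1 = -12abc - 12, LT = abc.
f_2 = -3/2ab - 4ac + bc + 8c² - 29/2, LT = ab.

S(f_1,f_2): lcm = abc. S = -8/3ac² + ⅔bc² + 16/3c³ - 29/3c + 1.
  leading term ac²: no divisor's leading term divides it; move -8/3ac² to the remainder.
  leading term bc²: no divisor's leading term divides it; move ⅔bc² to the remainder.
  leading term c³: no divisor's leading term divides it; move 16/3c³ to the remainder.
  leading term c: no divisor's leading term divides it; move -29/3c to the remainder.
  leading term 1: no divisor's leading term divides it; move 1 to the remainder.
  remainder -8/3ac² + ⅔bc² + 16/3c³ - 29/3c + 1 ≠ 0; add g_3 = -8/3ac² + ⅔bc² + 16/3c³ - 29/3c + 1 to the basis.

S(f_1,g_3): lcm = abc². S = ¼b²c² + 2bc³ - 29/8bc + ⅜b + c.
  leading term b²c²: no divisor's leading term divides it; move ¼b²c² to the remainder.
  leading term bc³: no divisor's leading term divides it; move 2bc³ to the remainder.
  leading term bc: no divisor's leading term divides it; move -29/8bc to the remainder.
  leading term b: no divisor's leading term divides it; move ⅜b to the remainder.
  leading term c: no divisor's leading term divides it; move c to the remainder.
  remainder ¼b²c² + 2bc³ - 29/8bc + ⅜b + c ≠ 0; add g_4 = ¼b²c² + 2bc³ - 29/8bc + ⅜b + c to the basis.

The other S-polynomials (S(f_2,g_3), S(f_1,g_4), S(f_2,g_4), S(g_3,g_4)) all reduce to 0 modulo the current basis, so we have a Gröbner basis.
Inter-reduce: drop elements whose leading term is divisible by another's, tail-reduce, and make monic.

G = {ab + 8/3ac - ⅔bc - 16/3c² + 29/3, ac² - ¼bc² - 2c³ + 29/8c - ⅜, b²c² + 8bc³ - 29/2bc + 3/2b + 4c}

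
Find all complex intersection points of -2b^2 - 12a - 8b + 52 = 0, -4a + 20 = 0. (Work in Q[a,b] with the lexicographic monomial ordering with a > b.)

{(5, -2)}

Compute a lex Gröbner basis by Buchberger's algorithm.
f_1 = -12a - 2b^2 - 8b + 52, LT = a.
f_2 = -4a + 20, LT = a.

S(f_1,f_2): lcm = a. S = 1/6b^2 + 2/3b + 2/3.
  reduce S modulo (f_1, f_2):
  remainder 1/6b^2 + 2/3b + 2/3 ≠ 0; add h_3 = 1/6b^2 + 2/3b + 2/3 to the basis.

The other S-polynomials (S(f_1,h_3), S(f_2,h_3)) all reduce to 0 modulo the current basis, so we have a Gröbner basis.
Inter-reduce: drop elements whose leading term is divisible by another's, tail-reduce, and make monic.
Reduced Gröbner basis: {a - 5, b^2 + 4b + 4}.

A lex Gröbner basis eliminates variables successively. Here b^2 + 4b + 4 depends only on b, with roots {-2}; lifting each root through the earlier basis elements recovers the full solutions.
  b = -2: the earlier basis element becomes a - 5 = 0, giving a = 5 — point (5, -2).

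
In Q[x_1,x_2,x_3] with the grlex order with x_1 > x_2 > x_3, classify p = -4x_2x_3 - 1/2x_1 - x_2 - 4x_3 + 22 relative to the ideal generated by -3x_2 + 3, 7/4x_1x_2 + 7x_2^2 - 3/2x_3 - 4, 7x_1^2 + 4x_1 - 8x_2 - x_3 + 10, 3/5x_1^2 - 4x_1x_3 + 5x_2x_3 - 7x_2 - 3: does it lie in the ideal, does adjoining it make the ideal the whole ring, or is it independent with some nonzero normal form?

First compute the reduced Gröbner basis of I by Buchberger's algorithm.
f_1 = -3x_2 + 3, LT = x_2.
f_2 = 7/4x_1x_2 + 7x_2^2 - 3/2x_3 - 4, LT = x_1x_2.
f_3 = 7x_1^2 + 4x_1 - 8x_2 - x_3 + 10, LT = x_1^2.
f_4 = 3/5x_1^2 - 4x_1x_3 + 5x_2x_3 - 7x_2 - 3, LT = x_1^2.

S(f_1,f_2): lcm = x_1x_2. S = -4x_2^2 - x_1 + 6/7x_3 + 16/7.
  reduce S modulo (f_1, f_2, f_3, f_4):
  remainder -x_1 + 6/7x_3 - 12/7 ≠ 0; add h_5 = -x_1 + 6/7x_3 - 12/7 to the basis.

S(f_2,f_3): lcm = x_1^2x_2. S = 4x_1x_2^2 - 4/7x_1x_2 - 6/7x_1x_3 + 8/7x_2^2 + 1/7x_2x_3 - 16/7x_1 - 10/7x_2.
  reduce S modulo (f_1, f_2, f_3, f_4, h_5):
  remainder -36/49x_3^2 + 127/49x_3 - 110/49 ≠ 0; add h_6 = -36/49x_3^2 + 127/49x_3 - 110/49 to the basis.

S(f_2,f_4): lcm = x_1^2x_2. S = 4x_1x_2^2 + 20/3x_1x_2x_3 - 25/3x_2^2x_3 - 6/7x_1x_3 + 35/3x_2^2 - 16/7x_1 + 5x_2.
  reduce S modulo (f_1, f_2, f_3, f_4, h_5, h_6):
  remainder 328/441x_3 - 656/441 ≠ 0; add h_7 = 328/441x_3 - 656/441 to the basis.

The other S-polynomials (S(f_1,f_3), S(f_1,f_4), S(f_3,f_4), S(f_1,h_5), S(f_2,h_5), S(f_3,h_5), S(f_4,h_5), S(f_1,h_6), S(f_2,h_6), S(f_3,h_6), S(f_4,h_6), S(h_5,h_6), S(f_1,h_7), S(f_2,h_7), S(f_3,h_7), S(f_4,h_7), S(h_5,h_7), S(h_6,h_7)) all reduce to 0 modulo the current basis, so we have a Gröbner basis.
Inter-reduce: drop elements whose leading term is divisible by another's, tail-reduce, and make monic.
Reduced Gröbner basis: {x_1, x_2 - 1, x_3 - 2}.
Label its elements g_1 = x_1, g_2 = x_2 - 1, g_3 = x_3 - 2.

Reduce p = -4x_2x_3 - 1/2x_1 - x_2 - 4x_3 + 22 modulo G:
  leading term x_2x_3: subtract (-4x_3)·g_2 from -4x_2x_3 - 1/2x_1 - x_2 - 4x_3 + 22 → -1/2x_1 - x_2 - 8x_3 + 22
  leading term x_1: subtract (-1/2)·g_1 from -1/2x_1 - x_2 - 8x_3 + 22 → -x_2 - 8x_3 + 22
  leading term x_2: subtract (-1)·g_2 from -x_2 - 8x_3 + 22 → -8x_3 + 21
  leading term x_3: subtract (-8)·g_3 from -8x_3 + 21 → 5
  leading term 1: no divisor's leading term divides it; move 5 to the remainder.
  normal form = 5.
The normal form is nonzero, so p ∉ I. Since p minus its normal form lies in I, I + (p) = I + (r) where r = 5; decide whether this ideal is the whole ring.
Here r = 5 is a nonzero constant, hence a unit: 1 ∈ I + (p), the Gröbner basis of I + (p) is {1}, and the enlarged system has no common solution — adjoining p is inconsistent.

Adjoining -4x_2x_3 - 1/2x_1 - x_2 - 4x_3 + 22 makes the ideal the whole ring: the system is inconsistent.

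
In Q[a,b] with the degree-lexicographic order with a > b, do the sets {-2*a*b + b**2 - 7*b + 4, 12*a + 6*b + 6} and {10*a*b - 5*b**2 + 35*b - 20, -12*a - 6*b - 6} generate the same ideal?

Yes, the ideals are equal.

For a fixed monomial order, each ideal has a unique reduced Gröbner basis; comparing bases decides equality.
Buchberger on the first generating set:
f_1 = -2*a*b + b**2 - 7*b + 4, LT = a*b.
f_2 = 12*a + 6*b + 6, LT = a.

S(f_1,f_2): lcm = a*b. S = -b**2 + 3*b - 2.
  leading term b**2: no divisor's leading term divides it; move -b**2 to the remainder.
  leading term b: no divisor's leading term divides it; move 3*b to the remainder.
  leading term 1: no divisor's leading term divides it; move -2 to the remainder.
  remainder -b**2 + 3*b - 2 ≠ 0; add g_3 = -b**2 + 3*b - 2 to the basis.

S(f_1,g_3): lcm = a*b**2. S = -1/2*b**3 + 3*a*b + 7/2*b**2 - 2*a - 2*b.
  leading term b**3: subtract (1/2*b)·g_3 from -1/2*b**3 + 3*a*b + 7/2*b**2 - 2*a - 2*b → 3*a*b + 2*b**2 - 2*a - b
  leading term a*b: subtract (-3/2)·f_1 from 3*a*b + 2*b**2 - 2*a - b → 7/2*b**2 - 2*a - 23/2*b + 6
  leading term b**2: subtract (-7/2)·g_3 from 7/2*b**2 - 2*a - 23/2*b + 6 → -2*a - b - 1
  leading term a: subtract (-1/6)·f_2 from -2*a - b - 1 → 0
  remainder 0.

S(f_2,g_3): leading monomials are coprime, so the S-polynomial reduces to 0 (Buchberger's first criterion).
Every S-polynomial of the final basis reduces to 0, so we have a Gröbner basis.
Inter-reduce: drop elements whose leading term is divisible by another's, tail-reduce, and make monic.
Reduced Gröbner basis: {b**2 - 3*b + 2, a + 1/2*b + 1/2}.

Buchberger on the second generating set:
h_1 = 10*a*b - 5*b**2 + 35*b - 20, LT = a*b.
h_2 = -12*a - 6*b - 6, LT = a.

S(h_1,h_2): lcm = a*b. S = -b**2 + 3*b - 2.
  leading term b**2: no divisor's leading term divides it; move -b**2 to the remainder.
  leading term b: no divisor's leading term divides it; move 3*b to the remainder.
  leading term 1: no divisor's leading term divides it; move -2 to the remainder.
  remainder -b**2 + 3*b - 2 ≠ 0; add k_3 = -b**2 + 3*b - 2 to the basis.

S(h_1,k_3): lcm = a*b**2. S = -1/2*b**3 + 3*a*b + 7/2*b**2 - 2*a - 2*b.
  leading term b**3: subtract (1/2*b)·k_3 from -1/2*b**3 + 3*a*b + 7/2*b**2 - 2*a - 2*b → 3*a*b + 2*b**2 - 2*a - b
  leading term a*b: subtract (3/10)·h_1 from 3*a*b + 2*b**2 - 2*a - b → 7/2*b**2 - 2*a - 23/2*b + 6
  leading term b**2: subtract (-7/2)·k_3 from 7/2*b**2 - 2*a - 23/2*b + 6 → -2*a - b - 1
  leading term a: subtract (1/6)·h_2 from -2*a - b - 1 → 0
  remainder 0.

S(h_2,k_3): leading monomials are coprime, so the S-polynomial reduces to 0 (Buchberger's first criterion).
Every S-polynomial of the final basis reduces to 0, so we have a Gröbner basis.
Inter-reduce: drop elements whose leading term is divisible by another's, tail-reduce, and make monic.
Reduced Gröbner basis: {b**2 - 3*b + 2, a + 1/2*b + 1/2}.

The two bases agree; hence the ideals are identical.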